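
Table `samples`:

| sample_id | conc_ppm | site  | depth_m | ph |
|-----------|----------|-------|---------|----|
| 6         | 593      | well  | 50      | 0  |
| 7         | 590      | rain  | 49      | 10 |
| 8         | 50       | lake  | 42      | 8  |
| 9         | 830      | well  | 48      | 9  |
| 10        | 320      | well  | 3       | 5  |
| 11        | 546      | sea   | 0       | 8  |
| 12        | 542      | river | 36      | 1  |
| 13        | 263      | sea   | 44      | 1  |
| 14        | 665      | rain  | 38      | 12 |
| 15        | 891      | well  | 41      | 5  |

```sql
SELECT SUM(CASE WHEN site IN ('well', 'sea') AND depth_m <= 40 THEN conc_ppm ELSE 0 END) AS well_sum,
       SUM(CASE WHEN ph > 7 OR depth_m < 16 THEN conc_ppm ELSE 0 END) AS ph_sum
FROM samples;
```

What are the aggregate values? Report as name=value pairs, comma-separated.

well_sum=866, ph_sum=3001

[well_sum: site IN ('well', 'sea') AND depth_m <= 40]
sample_id=6: ✗
sample_id=7: ✗
sample_id=8: ✗
sample_id=9: ✗
sample_id=10: ✓ → 320
sample_id=11: ✓ → 546
sample_id=12: ✗
sample_id=13: ✗
sample_id=14: ✗
sample_id=15: ✗
well_sum = 320 + 546 = 866
—
[ph_sum: ph > 7 OR depth_m < 16]
sample_id=6: ✗
sample_id=7: ✓ → 590
sample_id=8: ✓ → 50
sample_id=9: ✓ → 830
sample_id=10: ✓ → 320
sample_id=11: ✓ → 546
sample_id=12: ✗
sample_id=13: ✗
sample_id=14: ✓ → 665
sample_id=15: ✗
ph_sum = 590 + 50 + 830 + 320 + 546 + 665 = 3001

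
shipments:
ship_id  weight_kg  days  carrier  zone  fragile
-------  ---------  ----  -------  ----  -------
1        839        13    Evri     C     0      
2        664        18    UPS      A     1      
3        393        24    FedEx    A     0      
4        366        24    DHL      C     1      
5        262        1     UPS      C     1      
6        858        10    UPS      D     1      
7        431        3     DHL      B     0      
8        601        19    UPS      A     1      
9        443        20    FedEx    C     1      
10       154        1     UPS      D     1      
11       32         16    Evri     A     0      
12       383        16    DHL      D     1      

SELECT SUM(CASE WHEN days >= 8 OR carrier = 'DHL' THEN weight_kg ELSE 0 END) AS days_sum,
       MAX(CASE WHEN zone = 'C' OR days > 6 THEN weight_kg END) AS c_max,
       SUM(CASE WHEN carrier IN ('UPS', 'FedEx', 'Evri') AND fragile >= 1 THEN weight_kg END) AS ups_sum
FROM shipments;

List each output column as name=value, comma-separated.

[days_sum: days >= 8 OR carrier = 'DHL']
ship_id=1: ✓ → 839
ship_id=2: ✓ → 664
ship_id=3: ✓ → 393
ship_id=4: ✓ → 366
ship_id=5: ✗
ship_id=6: ✓ → 858
ship_id=7: ✓ → 431
ship_id=8: ✓ → 601
ship_id=9: ✓ → 443
ship_id=10: ✗
ship_id=11: ✓ → 32
ship_id=12: ✓ → 383
days_sum = 839 + 664 + 393 + 366 + 858 + 431 + 601 + 443 + 32 + 383 = 5010
—
[c_max: zone = 'C' OR days > 6]
ship_id=1: ✓ → 839
ship_id=2: ✓ → 664
ship_id=3: ✓ → 393
ship_id=4: ✓ → 366
ship_id=5: ✓ → 262
ship_id=6: ✓ → 858
ship_id=7: ✗
ship_id=8: ✓ → 601
ship_id=9: ✓ → 443
ship_id=10: ✗
ship_id=11: ✓ → 32
ship_id=12: ✓ → 383
c_max = MAX(839, 664, 393, 366, 262, 858, 601, 443, 32, 383) = 858
—
[ups_sum: carrier IN ('UPS', 'FedEx', 'Evri') AND fragile >= 1]
ship_id=1: ✗
ship_id=2: ✓ → 664
ship_id=3: ✗
ship_id=4: ✗
ship_id=5: ✓ → 262
ship_id=6: ✓ → 858
ship_id=7: ✗
ship_id=8: ✓ → 601
ship_id=9: ✓ → 443
ship_id=10: ✓ → 154
ship_id=11: ✗
ship_id=12: ✗
ups_sum = 664 + 262 + 858 + 601 + 443 + 154 = 2982

days_sum=5010, c_max=858, ups_sum=2982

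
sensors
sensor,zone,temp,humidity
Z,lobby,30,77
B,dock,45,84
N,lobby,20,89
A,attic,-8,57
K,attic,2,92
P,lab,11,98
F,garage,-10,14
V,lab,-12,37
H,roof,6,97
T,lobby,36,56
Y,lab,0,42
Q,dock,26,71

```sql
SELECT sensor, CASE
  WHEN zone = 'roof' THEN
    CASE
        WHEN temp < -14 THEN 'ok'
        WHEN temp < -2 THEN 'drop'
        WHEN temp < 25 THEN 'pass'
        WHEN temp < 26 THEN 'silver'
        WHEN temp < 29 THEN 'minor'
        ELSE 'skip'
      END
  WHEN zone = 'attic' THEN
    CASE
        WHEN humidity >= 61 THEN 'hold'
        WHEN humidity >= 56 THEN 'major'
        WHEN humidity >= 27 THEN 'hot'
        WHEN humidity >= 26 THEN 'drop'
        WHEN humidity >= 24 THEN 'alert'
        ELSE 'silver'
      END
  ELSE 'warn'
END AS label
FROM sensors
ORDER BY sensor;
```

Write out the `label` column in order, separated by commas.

major, warn, warn, pass, hold, warn, warn, warn, warn, warn, warn, warn

sensor=A: zone='attic' → inner[humidity >= 56] → major
sensor=B: zone='dock' → outer ELSE → warn
sensor=F: zone='garage' → outer ELSE → warn
sensor=H: zone='roof' → inner[temp < 25] → pass
sensor=K: zone='attic' → inner[humidity >= 61] → hold
sensor=N: zone='lobby' → outer ELSE → warn
sensor=P: zone='lab' → outer ELSE → warn
sensor=Q: zone='dock' → outer ELSE → warn
sensor=T: zone='lobby' → outer ELSE → warn
sensor=V: zone='lab' → outer ELSE → warn
sensor=Y: zone='lab' → outer ELSE → warn
sensor=Z: zone='lobby' → outer ELSE → warn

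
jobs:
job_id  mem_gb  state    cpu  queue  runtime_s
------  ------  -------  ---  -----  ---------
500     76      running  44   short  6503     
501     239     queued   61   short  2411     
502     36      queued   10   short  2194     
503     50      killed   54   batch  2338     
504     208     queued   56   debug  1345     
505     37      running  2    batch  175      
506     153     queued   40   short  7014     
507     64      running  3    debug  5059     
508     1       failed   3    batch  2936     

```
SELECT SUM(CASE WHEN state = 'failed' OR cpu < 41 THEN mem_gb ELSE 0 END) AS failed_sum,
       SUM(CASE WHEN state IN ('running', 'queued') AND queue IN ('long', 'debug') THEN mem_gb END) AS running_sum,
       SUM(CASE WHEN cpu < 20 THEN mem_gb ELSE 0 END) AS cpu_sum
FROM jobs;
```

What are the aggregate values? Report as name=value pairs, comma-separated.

failed_sum=291, running_sum=272, cpu_sum=138

[failed_sum: state = 'failed' OR cpu < 41]
job_id=500: ✗
job_id=501: ✗
job_id=502: ✓ → 36
job_id=503: ✗
job_id=504: ✗
job_id=505: ✓ → 37
job_id=506: ✓ → 153
job_id=507: ✓ → 64
job_id=508: ✓ → 1
failed_sum = 36 + 37 + 153 + 64 + 1 = 291
—
[running_sum: state IN ('running', 'queued') AND queue IN ('long', 'debug')]
job_id=500: ✗
job_id=501: ✗
job_id=502: ✗
job_id=503: ✗
job_id=504: ✓ → 208
job_id=505: ✗
job_id=506: ✗
job_id=507: ✓ → 64
job_id=508: ✗
running_sum = 208 + 64 = 272
—
[cpu_sum: cpu < 20]
job_id=500: ✗
job_id=501: ✗
job_id=502: ✓ → 36
job_id=503: ✗
job_id=504: ✗
job_id=505: ✓ → 37
job_id=506: ✗
job_id=507: ✓ → 64
job_id=508: ✓ → 1
cpu_sum = 36 + 37 + 64 + 1 = 138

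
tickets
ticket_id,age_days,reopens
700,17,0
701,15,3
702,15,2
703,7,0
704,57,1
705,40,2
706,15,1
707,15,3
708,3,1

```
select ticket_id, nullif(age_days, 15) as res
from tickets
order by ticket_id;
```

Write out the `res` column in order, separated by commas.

17, NULL, NULL, 7, 57, 40, NULL, NULL, 3

ticket_id=700: age_days=17 vs 15: differ → 17
ticket_id=701: age_days=15 vs 15: equal → NULL
ticket_id=702: age_days=15 vs 15: equal → NULL
ticket_id=703: age_days=7 vs 15: differ → 7
ticket_id=704: age_days=57 vs 15: differ → 57
ticket_id=705: age_days=40 vs 15: differ → 40
ticket_id=706: age_days=15 vs 15: equal → NULL
ticket_id=707: age_days=15 vs 15: equal → NULL
ticket_id=708: age_days=3 vs 15: differ → 3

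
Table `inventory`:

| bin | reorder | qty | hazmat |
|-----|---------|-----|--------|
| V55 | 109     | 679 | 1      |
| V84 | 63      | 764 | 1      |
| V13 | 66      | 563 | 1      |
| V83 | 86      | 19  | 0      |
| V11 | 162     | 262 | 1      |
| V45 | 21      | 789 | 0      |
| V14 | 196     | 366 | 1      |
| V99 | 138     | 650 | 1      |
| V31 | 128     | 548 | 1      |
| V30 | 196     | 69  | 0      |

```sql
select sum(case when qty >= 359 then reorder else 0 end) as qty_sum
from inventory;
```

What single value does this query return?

721

bin=V55: ✓ → 109
bin=V84: ✓ → 63
bin=V13: ✓ → 66
bin=V83: ✗
bin=V11: ✗
bin=V45: ✓ → 21
bin=V14: ✓ → 196
bin=V99: ✓ → 138
bin=V31: ✓ → 128
bin=V30: ✗
qty_sum = 109 + 63 + 66 + 21 + 196 + 138 + 128 = 721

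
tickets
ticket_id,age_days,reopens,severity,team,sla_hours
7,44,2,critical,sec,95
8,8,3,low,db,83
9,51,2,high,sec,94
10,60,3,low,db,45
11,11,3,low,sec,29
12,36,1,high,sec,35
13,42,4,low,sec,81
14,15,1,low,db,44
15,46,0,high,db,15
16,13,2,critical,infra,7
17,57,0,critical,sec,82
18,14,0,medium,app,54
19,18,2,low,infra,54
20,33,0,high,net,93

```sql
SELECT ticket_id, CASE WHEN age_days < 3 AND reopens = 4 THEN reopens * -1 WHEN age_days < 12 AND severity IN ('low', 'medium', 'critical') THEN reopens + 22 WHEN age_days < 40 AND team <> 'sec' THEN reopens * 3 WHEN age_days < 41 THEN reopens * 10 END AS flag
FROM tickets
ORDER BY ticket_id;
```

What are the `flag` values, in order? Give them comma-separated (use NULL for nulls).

NULL, 25, NULL, NULL, 25, 10, NULL, 3, NULL, 6, NULL, 0, 6, 0

ticket_id=7: (no match → NULL) → NULL
ticket_id=8: age_days < 12 AND severity IN ('low', 'medium', 'critical') → 25
ticket_id=9: (no match → NULL) → NULL
ticket_id=10: (no match → NULL) → NULL
ticket_id=11: age_days < 12 AND severity IN ('low', 'medium', 'critical') → 25
ticket_id=12: age_days < 41 → 10
ticket_id=13: (no match → NULL) → NULL
ticket_id=14: age_days < 40 AND team <> 'sec' → 3
ticket_id=15: (no match → NULL) → NULL
ticket_id=16: age_days < 40 AND team <> 'sec' → 6
ticket_id=17: (no match → NULL) → NULL
ticket_id=18: age_days < 40 AND team <> 'sec' → 0
ticket_id=19: age_days < 40 AND team <> 'sec' → 6
ticket_id=20: age_days < 40 AND team <> 'sec' → 0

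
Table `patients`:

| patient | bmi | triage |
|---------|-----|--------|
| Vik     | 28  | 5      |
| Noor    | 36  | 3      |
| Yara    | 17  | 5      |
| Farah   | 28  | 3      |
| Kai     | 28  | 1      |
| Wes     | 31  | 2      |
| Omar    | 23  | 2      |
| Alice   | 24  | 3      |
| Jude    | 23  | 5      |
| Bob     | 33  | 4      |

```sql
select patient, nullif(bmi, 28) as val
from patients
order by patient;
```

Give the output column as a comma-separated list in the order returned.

patient=Alice: bmi=24 vs 28: differ → 24
patient=Bob: bmi=33 vs 28: differ → 33
patient=Farah: bmi=28 vs 28: equal → NULL
patient=Jude: bmi=23 vs 28: differ → 23
patient=Kai: bmi=28 vs 28: equal → NULL
patient=Noor: bmi=36 vs 28: differ → 36
patient=Omar: bmi=23 vs 28: differ → 23
patient=Vik: bmi=28 vs 28: equal → NULL
patient=Wes: bmi=31 vs 28: differ → 31
patient=Yara: bmi=17 vs 28: differ → 17

24, 33, NULL, 23, NULL, 36, 23, NULL, 31, 17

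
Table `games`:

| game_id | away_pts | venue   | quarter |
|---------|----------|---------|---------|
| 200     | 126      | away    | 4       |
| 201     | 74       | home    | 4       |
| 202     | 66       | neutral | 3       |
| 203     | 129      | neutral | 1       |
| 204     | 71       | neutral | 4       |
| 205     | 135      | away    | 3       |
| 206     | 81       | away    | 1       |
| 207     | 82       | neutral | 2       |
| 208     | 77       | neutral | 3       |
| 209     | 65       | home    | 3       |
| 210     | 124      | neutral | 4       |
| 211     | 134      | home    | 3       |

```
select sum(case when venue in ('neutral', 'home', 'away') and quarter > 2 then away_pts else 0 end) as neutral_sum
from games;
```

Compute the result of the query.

game_id=200: ✓ → 126
game_id=201: ✓ → 74
game_id=202: ✓ → 66
game_id=203: ✗
game_id=204: ✓ → 71
game_id=205: ✓ → 135
game_id=206: ✗
game_id=207: ✗
game_id=208: ✓ → 77
game_id=209: ✓ → 65
game_id=210: ✓ → 124
game_id=211: ✓ → 134
neutral_sum = 126 + 74 + 66 + 71 + 135 + 77 + 65 + 124 + 134 = 872

872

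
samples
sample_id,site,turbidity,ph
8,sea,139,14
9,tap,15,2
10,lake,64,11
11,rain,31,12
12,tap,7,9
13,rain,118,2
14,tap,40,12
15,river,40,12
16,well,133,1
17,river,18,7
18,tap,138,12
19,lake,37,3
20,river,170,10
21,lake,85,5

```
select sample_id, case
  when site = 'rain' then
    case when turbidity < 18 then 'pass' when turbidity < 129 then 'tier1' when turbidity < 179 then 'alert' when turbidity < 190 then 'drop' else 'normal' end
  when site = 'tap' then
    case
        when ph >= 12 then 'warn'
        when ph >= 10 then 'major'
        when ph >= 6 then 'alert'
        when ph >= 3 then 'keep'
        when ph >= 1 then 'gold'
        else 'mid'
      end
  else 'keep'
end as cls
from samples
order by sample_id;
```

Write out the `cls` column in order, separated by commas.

keep, gold, keep, tier1, alert, tier1, warn, keep, keep, keep, warn, keep, keep, keep

sample_id=8: site='sea' → outer ELSE → keep
sample_id=9: site='tap' → inner[ph >= 1] → gold
sample_id=10: site='lake' → outer ELSE → keep
sample_id=11: site='rain' → inner[turbidity < 129] → tier1
sample_id=12: site='tap' → inner[ph >= 6] → alert
sample_id=13: site='rain' → inner[turbidity < 129] → tier1
sample_id=14: site='tap' → inner[ph >= 12] → warn
sample_id=15: site='river' → outer ELSE → keep
sample_id=16: site='well' → outer ELSE → keep
sample_id=17: site='river' → outer ELSE → keep
sample_id=18: site='tap' → inner[ph >= 12] → warn
sample_id=19: site='lake' → outer ELSE → keep
sample_id=20: site='river' → outer ELSE → keep
sample_id=21: site='lake' → outer ELSE → keep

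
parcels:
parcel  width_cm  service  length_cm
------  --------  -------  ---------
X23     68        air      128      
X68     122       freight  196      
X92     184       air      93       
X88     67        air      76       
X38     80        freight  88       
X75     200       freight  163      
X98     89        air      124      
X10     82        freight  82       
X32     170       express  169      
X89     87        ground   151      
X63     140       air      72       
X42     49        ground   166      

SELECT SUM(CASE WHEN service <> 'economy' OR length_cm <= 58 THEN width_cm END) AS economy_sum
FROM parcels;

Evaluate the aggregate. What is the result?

parcel=X23: ✓ → 68
parcel=X68: ✓ → 122
parcel=X92: ✓ → 184
parcel=X88: ✓ → 67
parcel=X38: ✓ → 80
parcel=X75: ✓ → 200
parcel=X98: ✓ → 89
parcel=X10: ✓ → 82
parcel=X32: ✓ → 170
parcel=X89: ✓ → 87
parcel=X63: ✓ → 140
parcel=X42: ✓ → 49
economy_sum = 68 + 122 + 184 + 67 + 80 + 200 + 89 + 82 + 170 + 87 + 140 + 49 = 1338

1338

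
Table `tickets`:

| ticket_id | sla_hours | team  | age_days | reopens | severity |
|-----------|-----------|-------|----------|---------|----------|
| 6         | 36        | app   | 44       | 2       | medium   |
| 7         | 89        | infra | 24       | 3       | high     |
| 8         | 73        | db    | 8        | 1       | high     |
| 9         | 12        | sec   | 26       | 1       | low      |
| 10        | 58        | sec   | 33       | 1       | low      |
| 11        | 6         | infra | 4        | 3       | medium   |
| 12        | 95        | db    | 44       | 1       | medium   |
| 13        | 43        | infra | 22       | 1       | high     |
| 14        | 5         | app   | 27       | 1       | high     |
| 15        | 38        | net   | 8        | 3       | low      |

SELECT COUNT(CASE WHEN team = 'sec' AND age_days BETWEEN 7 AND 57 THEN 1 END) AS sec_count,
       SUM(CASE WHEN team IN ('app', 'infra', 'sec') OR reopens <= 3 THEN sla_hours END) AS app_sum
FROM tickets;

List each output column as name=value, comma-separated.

[sec_count: team = 'sec' AND age_days BETWEEN 7 AND 57]
ticket_id=6: ✗
ticket_id=7: ✗
ticket_id=8: ✗
ticket_id=9: ✓ → 1
ticket_id=10: ✓ → 1
ticket_id=11: ✗
ticket_id=12: ✗
ticket_id=13: ✗
ticket_id=14: ✗
ticket_id=15: ✗
sec_count = COUNT(1, 1) = 2
—
[app_sum: team IN ('app', 'infra', 'sec') OR reopens <= 3]
ticket_id=6: ✓ → 36
ticket_id=7: ✓ → 89
ticket_id=8: ✓ → 73
ticket_id=9: ✓ → 12
ticket_id=10: ✓ → 58
ticket_id=11: ✓ → 6
ticket_id=12: ✓ → 95
ticket_id=13: ✓ → 43
ticket_id=14: ✓ → 5
ticket_id=15: ✓ → 38
app_sum = 36 + 89 + 73 + 12 + 58 + 6 + 95 + 43 + 5 + 38 = 455

sec_count=2, app_sum=455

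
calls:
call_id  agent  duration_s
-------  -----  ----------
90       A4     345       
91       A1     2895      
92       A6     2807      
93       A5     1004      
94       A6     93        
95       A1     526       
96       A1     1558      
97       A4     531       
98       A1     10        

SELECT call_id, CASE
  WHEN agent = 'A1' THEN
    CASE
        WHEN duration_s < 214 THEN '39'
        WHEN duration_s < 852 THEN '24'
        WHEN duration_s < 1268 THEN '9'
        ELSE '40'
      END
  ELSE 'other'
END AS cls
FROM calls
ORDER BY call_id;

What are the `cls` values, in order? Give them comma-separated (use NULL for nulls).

other, 40, other, other, other, 24, 40, other, 39

call_id=90: agent='A4' → outer ELSE → other
call_id=91: agent='A1' → inner[ELSE] → 40
call_id=92: agent='A6' → outer ELSE → other
call_id=93: agent='A5' → outer ELSE → other
call_id=94: agent='A6' → outer ELSE → other
call_id=95: agent='A1' → inner[duration_s < 852] → 24
call_id=96: agent='A1' → inner[ELSE] → 40
call_id=97: agent='A4' → outer ELSE → other
call_id=98: agent='A1' → inner[duration_s < 214] → 39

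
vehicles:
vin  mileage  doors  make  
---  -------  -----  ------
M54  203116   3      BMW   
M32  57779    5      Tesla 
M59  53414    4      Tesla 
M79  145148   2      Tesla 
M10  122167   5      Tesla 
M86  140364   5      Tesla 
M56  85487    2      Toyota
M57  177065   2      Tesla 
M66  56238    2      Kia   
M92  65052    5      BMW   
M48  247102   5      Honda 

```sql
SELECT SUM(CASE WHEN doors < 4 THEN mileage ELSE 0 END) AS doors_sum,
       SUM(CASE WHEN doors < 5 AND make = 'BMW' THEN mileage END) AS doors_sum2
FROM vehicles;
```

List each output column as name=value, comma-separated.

doors_sum=667054, doors_sum2=203116

[doors_sum: doors < 4]
vin=M54: ✓ → 203116
vin=M32: ✗
vin=M59: ✗
vin=M79: ✓ → 145148
vin=M10: ✗
vin=M86: ✗
vin=M56: ✓ → 85487
vin=M57: ✓ → 177065
vin=M66: ✓ → 56238
vin=M92: ✗
vin=M48: ✗
doors_sum = 203116 + 145148 + 85487 + 177065 + 56238 = 667054
—
[doors_sum2: doors < 5 AND make = 'BMW']
vin=M54: ✓ → 203116
vin=M32: ✗
vin=M59: ✗
vin=M79: ✗
vin=M10: ✗
vin=M86: ✗
vin=M56: ✗
vin=M57: ✗
vin=M66: ✗
vin=M92: ✗
vin=M48: ✗
doors_sum2 = 203116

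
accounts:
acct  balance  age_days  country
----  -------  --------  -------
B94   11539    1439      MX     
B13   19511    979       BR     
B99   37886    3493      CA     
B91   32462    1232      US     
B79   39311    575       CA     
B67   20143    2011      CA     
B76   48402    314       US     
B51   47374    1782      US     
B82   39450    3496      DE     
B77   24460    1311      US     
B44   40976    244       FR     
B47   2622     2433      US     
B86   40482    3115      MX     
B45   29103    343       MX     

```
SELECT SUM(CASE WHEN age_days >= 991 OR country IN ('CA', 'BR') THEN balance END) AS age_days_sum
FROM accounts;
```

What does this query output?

315240

acct=B94: ✓ → 11539
acct=B13: ✓ → 19511
acct=B99: ✓ → 37886
acct=B91: ✓ → 32462
acct=B79: ✓ → 39311
acct=B67: ✓ → 20143
acct=B76: ✗
acct=B51: ✓ → 47374
acct=B82: ✓ → 39450
acct=B77: ✓ → 24460
acct=B44: ✗
acct=B47: ✓ → 2622
acct=B86: ✓ → 40482
acct=B45: ✗
age_days_sum = 11539 + 19511 + 37886 + 32462 + 39311 + 20143 + 47374 + 39450 + 24460 + 2622 + 40482 = 315240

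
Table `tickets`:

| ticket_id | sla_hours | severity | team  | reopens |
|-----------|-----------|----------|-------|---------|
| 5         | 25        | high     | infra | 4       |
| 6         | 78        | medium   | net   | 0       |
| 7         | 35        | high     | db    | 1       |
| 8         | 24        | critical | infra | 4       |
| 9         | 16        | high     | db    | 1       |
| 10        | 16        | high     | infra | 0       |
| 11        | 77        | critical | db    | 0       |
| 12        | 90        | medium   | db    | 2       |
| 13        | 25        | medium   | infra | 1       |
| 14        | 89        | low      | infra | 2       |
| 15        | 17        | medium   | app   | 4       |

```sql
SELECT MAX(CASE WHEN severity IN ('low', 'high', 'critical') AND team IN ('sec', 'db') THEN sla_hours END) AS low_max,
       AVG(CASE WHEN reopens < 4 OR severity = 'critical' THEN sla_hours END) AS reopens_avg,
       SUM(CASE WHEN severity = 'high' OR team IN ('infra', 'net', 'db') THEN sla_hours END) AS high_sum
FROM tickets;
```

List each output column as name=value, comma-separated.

[low_max: severity IN ('low', 'high', 'critical') AND team IN ('sec', 'db')]
ticket_id=5: ✗
ticket_id=6: ✗
ticket_id=7: ✓ → 35
ticket_id=8: ✗
ticket_id=9: ✓ → 16
ticket_id=10: ✗
ticket_id=11: ✓ → 77
ticket_id=12: ✗
ticket_id=13: ✗
ticket_id=14: ✗
ticket_id=15: ✗
low_max = MAX(35, 16, 77) = 77
—
[reopens_avg: reopens < 4 OR severity = 'critical']
ticket_id=5: ✗
ticket_id=6: ✓ → 78
ticket_id=7: ✓ → 35
ticket_id=8: ✓ → 24
ticket_id=9: ✓ → 16
ticket_id=10: ✓ → 16
ticket_id=11: ✓ → 77
ticket_id=12: ✓ → 90
ticket_id=13: ✓ → 25
ticket_id=14: ✓ → 89
ticket_id=15: ✗
reopens_avg = (78 + 35 + 24 + 16 + 16 + 77 + 90 + 25 + 89) / 9 = 50
—
[high_sum: severity = 'high' OR team IN ('infra', 'net', 'db')]
ticket_id=5: ✓ → 25
ticket_id=6: ✓ → 78
ticket_id=7: ✓ → 35
ticket_id=8: ✓ → 24
ticket_id=9: ✓ → 16
ticket_id=10: ✓ → 16
ticket_id=11: ✓ → 77
ticket_id=12: ✓ → 90
ticket_id=13: ✓ → 25
ticket_id=14: ✓ → 89
ticket_id=15: ✗
high_sum = 25 + 78 + 35 + 24 + 16 + 16 + 77 + 90 + 25 + 89 = 475

low_max=77, reopens_avg=50, high_sum=475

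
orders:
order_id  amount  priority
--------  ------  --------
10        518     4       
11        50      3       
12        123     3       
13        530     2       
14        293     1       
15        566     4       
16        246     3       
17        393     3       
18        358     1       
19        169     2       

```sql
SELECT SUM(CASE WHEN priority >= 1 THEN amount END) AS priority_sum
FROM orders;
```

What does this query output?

3246

order_id=10: ✓ → 518
order_id=11: ✓ → 50
order_id=12: ✓ → 123
order_id=13: ✓ → 530
order_id=14: ✓ → 293
order_id=15: ✓ → 566
order_id=16: ✓ → 246
order_id=17: ✓ → 393
order_id=18: ✓ → 358
order_id=19: ✓ → 169
priority_sum = 518 + 50 + 123 + 530 + 293 + 566 + 246 + 393 + 358 + 169 = 3246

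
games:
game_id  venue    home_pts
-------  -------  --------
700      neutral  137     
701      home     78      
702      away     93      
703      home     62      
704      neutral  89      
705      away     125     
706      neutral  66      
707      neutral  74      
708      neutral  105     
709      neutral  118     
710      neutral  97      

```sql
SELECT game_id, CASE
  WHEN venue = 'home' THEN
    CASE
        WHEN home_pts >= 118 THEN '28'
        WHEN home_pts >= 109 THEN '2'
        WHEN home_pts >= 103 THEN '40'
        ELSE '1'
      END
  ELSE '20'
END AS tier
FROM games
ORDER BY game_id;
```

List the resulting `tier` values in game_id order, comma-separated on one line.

20, 1, 20, 1, 20, 20, 20, 20, 20, 20, 20

game_id=700: venue='neutral' → outer ELSE → 20
game_id=701: venue='home' → inner[ELSE] → 1
game_id=702: venue='away' → outer ELSE → 20
game_id=703: venue='home' → inner[ELSE] → 1
game_id=704: venue='neutral' → outer ELSE → 20
game_id=705: venue='away' → outer ELSE → 20
game_id=706: venue='neutral' → outer ELSE → 20
game_id=707: venue='neutral' → outer ELSE → 20
game_id=708: venue='neutral' → outer ELSE → 20
game_id=709: venue='neutral' → outer ELSE → 20
game_id=710: venue='neutral' → outer ELSE → 20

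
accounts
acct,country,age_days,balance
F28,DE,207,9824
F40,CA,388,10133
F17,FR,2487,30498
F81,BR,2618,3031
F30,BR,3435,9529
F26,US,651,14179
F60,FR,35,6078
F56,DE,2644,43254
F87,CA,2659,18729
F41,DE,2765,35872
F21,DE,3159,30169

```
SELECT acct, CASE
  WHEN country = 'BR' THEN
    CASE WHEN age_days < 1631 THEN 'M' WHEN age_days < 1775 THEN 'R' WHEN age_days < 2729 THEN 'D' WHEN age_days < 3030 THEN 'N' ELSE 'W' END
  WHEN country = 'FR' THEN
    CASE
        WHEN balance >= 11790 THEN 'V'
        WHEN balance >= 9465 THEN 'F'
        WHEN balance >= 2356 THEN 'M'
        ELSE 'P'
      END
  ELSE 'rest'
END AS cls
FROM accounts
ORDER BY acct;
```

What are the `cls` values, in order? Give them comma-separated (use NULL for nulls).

V, rest, rest, rest, W, rest, rest, rest, M, D, rest

acct=F17: country='FR' → inner[balance >= 11790] → V
acct=F21: country='DE' → outer ELSE → rest
acct=F26: country='US' → outer ELSE → rest
acct=F28: country='DE' → outer ELSE → rest
acct=F30: country='BR' → inner[ELSE] → W
acct=F40: country='CA' → outer ELSE → rest
acct=F41: country='DE' → outer ELSE → rest
acct=F56: country='DE' → outer ELSE → rest
acct=F60: country='FR' → inner[balance >= 2356] → M
acct=F81: country='BR' → inner[age_days < 2729] → D
acct=F87: country='CA' → outer ELSE → rest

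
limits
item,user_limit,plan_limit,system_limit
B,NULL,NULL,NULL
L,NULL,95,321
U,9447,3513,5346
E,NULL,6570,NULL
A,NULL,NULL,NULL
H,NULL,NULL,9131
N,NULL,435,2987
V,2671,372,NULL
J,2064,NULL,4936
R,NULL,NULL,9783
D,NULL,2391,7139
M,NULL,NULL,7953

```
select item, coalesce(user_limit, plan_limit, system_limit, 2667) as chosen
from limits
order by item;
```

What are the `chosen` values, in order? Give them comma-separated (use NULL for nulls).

item=A: user_limit=NULL, plan_limit=NULL, system_limit=NULL, → literal 2667 → 2667
item=B: user_limit=NULL, plan_limit=NULL, system_limit=NULL, → literal 2667 → 2667
item=D: user_limit=NULL, plan_limit=2391 → 2391
item=E: user_limit=NULL, plan_limit=6570 → 6570
item=H: user_limit=NULL, plan_limit=NULL, system_limit=9131 → 9131
item=J: user_limit=2064 → 2064
item=L: user_limit=NULL, plan_limit=95 → 95
item=M: user_limit=NULL, plan_limit=NULL, system_limit=7953 → 7953
item=N: user_limit=NULL, plan_limit=435 → 435
item=R: user_limit=NULL, plan_limit=NULL, system_limit=9783 → 9783
item=U: user_limit=9447 → 9447
item=V: user_limit=2671 → 2671

2667, 2667, 2391, 6570, 9131, 2064, 95, 7953, 435, 9783, 9447, 2671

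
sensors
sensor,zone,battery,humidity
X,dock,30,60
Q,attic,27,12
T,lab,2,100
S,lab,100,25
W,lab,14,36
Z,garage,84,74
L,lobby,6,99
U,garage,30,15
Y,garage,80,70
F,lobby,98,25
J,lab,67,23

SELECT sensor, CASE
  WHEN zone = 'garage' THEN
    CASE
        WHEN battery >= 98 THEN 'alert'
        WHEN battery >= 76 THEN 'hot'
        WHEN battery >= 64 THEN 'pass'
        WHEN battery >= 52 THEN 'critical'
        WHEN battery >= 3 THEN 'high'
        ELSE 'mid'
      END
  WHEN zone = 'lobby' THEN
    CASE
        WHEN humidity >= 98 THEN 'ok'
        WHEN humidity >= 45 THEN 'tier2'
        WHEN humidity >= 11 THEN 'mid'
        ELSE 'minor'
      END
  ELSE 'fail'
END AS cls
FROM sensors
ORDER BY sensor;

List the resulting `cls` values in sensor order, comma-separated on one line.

mid, fail, ok, fail, fail, fail, high, fail, fail, hot, hot

sensor=F: zone='lobby' → inner[humidity >= 11] → mid
sensor=J: zone='lab' → outer ELSE → fail
sensor=L: zone='lobby' → inner[humidity >= 98] → ok
sensor=Q: zone='attic' → outer ELSE → fail
sensor=S: zone='lab' → outer ELSE → fail
sensor=T: zone='lab' → outer ELSE → fail
sensor=U: zone='garage' → inner[battery >= 3] → high
sensor=W: zone='lab' → outer ELSE → fail
sensor=X: zone='dock' → outer ELSE → fail
sensor=Y: zone='garage' → inner[battery >= 76] → hot
sensor=Z: zone='garage' → inner[battery >= 76] → hot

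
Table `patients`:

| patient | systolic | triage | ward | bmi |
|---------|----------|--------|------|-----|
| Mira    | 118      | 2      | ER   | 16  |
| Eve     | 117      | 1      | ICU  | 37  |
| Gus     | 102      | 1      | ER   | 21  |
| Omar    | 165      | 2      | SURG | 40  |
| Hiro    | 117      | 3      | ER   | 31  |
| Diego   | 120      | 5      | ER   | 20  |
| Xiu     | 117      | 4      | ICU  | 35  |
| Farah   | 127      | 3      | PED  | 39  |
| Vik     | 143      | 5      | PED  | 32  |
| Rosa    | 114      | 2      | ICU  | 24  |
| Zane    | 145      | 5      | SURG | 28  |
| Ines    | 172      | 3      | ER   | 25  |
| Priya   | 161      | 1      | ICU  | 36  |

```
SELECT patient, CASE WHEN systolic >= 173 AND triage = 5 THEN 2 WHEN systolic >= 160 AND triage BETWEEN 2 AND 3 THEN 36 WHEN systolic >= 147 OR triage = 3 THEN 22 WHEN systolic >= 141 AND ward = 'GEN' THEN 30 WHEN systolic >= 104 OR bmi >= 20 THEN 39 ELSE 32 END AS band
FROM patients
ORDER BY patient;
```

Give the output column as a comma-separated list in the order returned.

39, 39, 22, 39, 22, 36, 39, 36, 22, 39, 39, 39, 39

patient=Diego: systolic >= 104 OR bmi >= 20 → 39
patient=Eve: systolic >= 104 OR bmi >= 20 → 39
patient=Farah: systolic >= 147 OR triage = 3 → 22
patient=Gus: systolic >= 104 OR bmi >= 20 → 39
patient=Hiro: systolic >= 147 OR triage = 3 → 22
patient=Ines: systolic >= 160 AND triage BETWEEN 2 AND 3 → 36
patient=Mira: systolic >= 104 OR bmi >= 20 → 39
patient=Omar: systolic >= 160 AND triage BETWEEN 2 AND 3 → 36
patient=Priya: systolic >= 147 OR triage = 3 → 22
patient=Rosa: systolic >= 104 OR bmi >= 20 → 39
patient=Vik: systolic >= 104 OR bmi >= 20 → 39
patient=Xiu: systolic >= 104 OR bmi >= 20 → 39
patient=Zane: systolic >= 104 OR bmi >= 20 → 39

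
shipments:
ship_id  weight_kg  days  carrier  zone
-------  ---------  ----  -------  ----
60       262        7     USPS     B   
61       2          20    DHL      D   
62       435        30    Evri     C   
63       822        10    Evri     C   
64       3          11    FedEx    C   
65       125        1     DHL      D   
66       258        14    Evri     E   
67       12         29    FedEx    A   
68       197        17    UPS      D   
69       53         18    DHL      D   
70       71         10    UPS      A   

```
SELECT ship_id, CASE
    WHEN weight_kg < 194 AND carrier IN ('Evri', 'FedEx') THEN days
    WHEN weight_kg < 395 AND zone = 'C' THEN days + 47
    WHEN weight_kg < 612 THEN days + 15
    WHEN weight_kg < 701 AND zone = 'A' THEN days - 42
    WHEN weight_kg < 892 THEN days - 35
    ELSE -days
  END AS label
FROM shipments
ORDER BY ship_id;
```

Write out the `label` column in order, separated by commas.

ship_id=60: weight_kg < 612 → 22
ship_id=61: weight_kg < 612 → 35
ship_id=62: weight_kg < 612 → 45
ship_id=63: weight_kg < 892 → -25
ship_id=64: weight_kg < 194 AND carrier IN ('Evri', 'FedEx') → 11
ship_id=65: weight_kg < 612 → 16
ship_id=66: weight_kg < 612 → 29
ship_id=67: weight_kg < 194 AND carrier IN ('Evri', 'FedEx') → 29
ship_id=68: weight_kg < 612 → 32
ship_id=69: weight_kg < 612 → 33
ship_id=70: weight_kg < 612 → 25

22, 35, 45, -25, 11, 16, 29, 29, 32, 33, 25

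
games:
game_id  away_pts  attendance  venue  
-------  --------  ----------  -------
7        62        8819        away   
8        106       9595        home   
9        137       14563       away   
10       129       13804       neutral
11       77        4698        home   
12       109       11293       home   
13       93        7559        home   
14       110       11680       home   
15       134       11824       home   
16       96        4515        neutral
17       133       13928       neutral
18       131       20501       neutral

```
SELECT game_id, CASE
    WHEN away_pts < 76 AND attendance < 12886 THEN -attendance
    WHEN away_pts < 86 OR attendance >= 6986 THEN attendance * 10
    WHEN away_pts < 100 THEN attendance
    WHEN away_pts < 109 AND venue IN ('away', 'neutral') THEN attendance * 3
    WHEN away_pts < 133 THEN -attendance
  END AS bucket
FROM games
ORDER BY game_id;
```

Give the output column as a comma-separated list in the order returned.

-8819, 95950, 145630, 138040, 46980, 112930, 75590, 116800, 118240, 4515, 139280, 205010

game_id=7: away_pts < 76 AND attendance < 12886 → -8819
game_id=8: away_pts < 86 OR attendance >= 6986 → 95950
game_id=9: away_pts < 86 OR attendance >= 6986 → 145630
game_id=10: away_pts < 86 OR attendance >= 6986 → 138040
game_id=11: away_pts < 86 OR attendance >= 6986 → 46980
game_id=12: away_pts < 86 OR attendance >= 6986 → 112930
game_id=13: away_pts < 86 OR attendance >= 6986 → 75590
game_id=14: away_pts < 86 OR attendance >= 6986 → 116800
game_id=15: away_pts < 86 OR attendance >= 6986 → 118240
game_id=16: away_pts < 100 → 4515
game_id=17: away_pts < 86 OR attendance >= 6986 → 139280
game_id=18: away_pts < 86 OR attendance >= 6986 → 205010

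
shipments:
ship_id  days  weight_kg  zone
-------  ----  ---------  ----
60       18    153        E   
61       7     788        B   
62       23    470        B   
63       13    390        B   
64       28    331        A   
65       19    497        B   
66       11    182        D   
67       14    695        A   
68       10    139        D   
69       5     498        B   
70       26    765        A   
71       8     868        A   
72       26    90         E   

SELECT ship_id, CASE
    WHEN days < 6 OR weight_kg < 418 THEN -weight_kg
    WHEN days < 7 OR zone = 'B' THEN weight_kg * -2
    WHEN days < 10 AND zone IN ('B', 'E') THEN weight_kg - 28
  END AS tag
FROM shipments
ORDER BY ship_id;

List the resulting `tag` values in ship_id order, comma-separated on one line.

-153, -1576, -940, -390, -331, -994, -182, NULL, -139, -498, NULL, NULL, -90

ship_id=60: days < 6 OR weight_kg < 418 → -153
ship_id=61: days < 7 OR zone = 'B' → -1576
ship_id=62: days < 7 OR zone = 'B' → -940
ship_id=63: days < 6 OR weight_kg < 418 → -390
ship_id=64: days < 6 OR weight_kg < 418 → -331
ship_id=65: days < 7 OR zone = 'B' → -994
ship_id=66: days < 6 OR weight_kg < 418 → -182
ship_id=67: (no match → NULL) → NULL
ship_id=68: days < 6 OR weight_kg < 418 → -139
ship_id=69: days < 6 OR weight_kg < 418 → -498
ship_id=70: (no match → NULL) → NULL
ship_id=71: (no match → NULL) → NULL
ship_id=72: days < 6 OR weight_kg < 418 → -90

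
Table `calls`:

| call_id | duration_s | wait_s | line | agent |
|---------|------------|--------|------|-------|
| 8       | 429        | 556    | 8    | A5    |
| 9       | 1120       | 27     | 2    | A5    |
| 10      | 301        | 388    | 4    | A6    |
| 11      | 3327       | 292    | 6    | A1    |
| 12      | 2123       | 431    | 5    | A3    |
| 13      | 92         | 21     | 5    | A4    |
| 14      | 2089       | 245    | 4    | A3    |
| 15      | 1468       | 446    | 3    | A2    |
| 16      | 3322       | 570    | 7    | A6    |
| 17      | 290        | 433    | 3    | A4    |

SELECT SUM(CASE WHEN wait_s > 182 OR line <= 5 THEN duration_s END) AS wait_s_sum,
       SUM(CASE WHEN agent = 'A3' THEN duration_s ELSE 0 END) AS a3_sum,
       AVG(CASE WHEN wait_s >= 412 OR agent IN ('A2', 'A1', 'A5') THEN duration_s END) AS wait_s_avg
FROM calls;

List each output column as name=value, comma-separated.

[wait_s_sum: wait_s > 182 OR line <= 5]
call_id=8: ✓ → 429
call_id=9: ✓ → 1120
call_id=10: ✓ → 301
call_id=11: ✓ → 3327
call_id=12: ✓ → 2123
call_id=13: ✓ → 92
call_id=14: ✓ → 2089
call_id=15: ✓ → 1468
call_id=16: ✓ → 3322
call_id=17: ✓ → 290
wait_s_sum = 429 + 1120 + 301 + 3327 + 2123 + 92 + 2089 + 1468 + 3322 + 290 = 14561
—
[a3_sum: agent = 'A3']
call_id=8: ✗
call_id=9: ✗
call_id=10: ✗
call_id=11: ✗
call_id=12: ✓ → 2123
call_id=13: ✗
call_id=14: ✓ → 2089
call_id=15: ✗
call_id=16: ✗
call_id=17: ✗
a3_sum = 2123 + 2089 = 4212
—
[wait_s_avg: wait_s >= 412 OR agent IN ('A2', 'A1', 'A5')]
call_id=8: ✓ → 429
call_id=9: ✓ → 1120
call_id=10: ✗
call_id=11: ✓ → 3327
call_id=12: ✓ → 2123
call_id=13: ✗
call_id=14: ✗
call_id=15: ✓ → 1468
call_id=16: ✓ → 3322
call_id=17: ✓ → 290
wait_s_avg = (429 + 1120 + 3327 + 2123 + 1468 + 3322 + 290) / 7 = 1725.5714285714

wait_s_sum=14561, a3_sum=4212, wait_s_avg=1725.5714285714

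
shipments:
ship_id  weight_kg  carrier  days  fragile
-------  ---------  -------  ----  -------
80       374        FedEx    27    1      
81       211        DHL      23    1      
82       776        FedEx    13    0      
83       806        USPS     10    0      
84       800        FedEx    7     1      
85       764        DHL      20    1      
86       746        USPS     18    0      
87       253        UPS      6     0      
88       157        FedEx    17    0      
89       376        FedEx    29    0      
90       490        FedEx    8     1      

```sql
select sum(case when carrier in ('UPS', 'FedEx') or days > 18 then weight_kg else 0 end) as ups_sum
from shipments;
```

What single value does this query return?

ship_id=80: ✓ → 374
ship_id=81: ✓ → 211
ship_id=82: ✓ → 776
ship_id=83: ✗
ship_id=84: ✓ → 800
ship_id=85: ✓ → 764
ship_id=86: ✗
ship_id=87: ✓ → 253
ship_id=88: ✓ → 157
ship_id=89: ✓ → 376
ship_id=90: ✓ → 490
ups_sum = 374 + 211 + 776 + 800 + 764 + 253 + 157 + 376 + 490 = 4201

4201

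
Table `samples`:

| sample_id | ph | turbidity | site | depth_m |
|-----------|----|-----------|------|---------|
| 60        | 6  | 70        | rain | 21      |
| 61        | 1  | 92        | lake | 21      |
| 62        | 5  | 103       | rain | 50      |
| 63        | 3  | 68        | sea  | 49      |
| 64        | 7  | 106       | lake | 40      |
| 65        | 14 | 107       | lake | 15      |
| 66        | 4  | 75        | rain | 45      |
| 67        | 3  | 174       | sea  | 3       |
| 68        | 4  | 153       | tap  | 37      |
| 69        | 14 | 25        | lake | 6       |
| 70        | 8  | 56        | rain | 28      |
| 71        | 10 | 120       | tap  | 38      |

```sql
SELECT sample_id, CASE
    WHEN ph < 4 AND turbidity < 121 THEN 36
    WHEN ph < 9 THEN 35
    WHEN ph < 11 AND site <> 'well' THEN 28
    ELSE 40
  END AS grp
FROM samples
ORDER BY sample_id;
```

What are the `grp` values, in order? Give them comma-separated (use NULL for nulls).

35, 36, 35, 36, 35, 40, 35, 35, 35, 40, 35, 28

sample_id=60: ph < 9 → 35
sample_id=61: ph < 4 AND turbidity < 121 → 36
sample_id=62: ph < 9 → 35
sample_id=63: ph < 4 AND turbidity < 121 → 36
sample_id=64: ph < 9 → 35
sample_id=65: ELSE → 40
sample_id=66: ph < 9 → 35
sample_id=67: ph < 9 → 35
sample_id=68: ph < 9 → 35
sample_id=69: ELSE → 40
sample_id=70: ph < 9 → 35
sample_id=71: ph < 11 AND site <> 'well' → 28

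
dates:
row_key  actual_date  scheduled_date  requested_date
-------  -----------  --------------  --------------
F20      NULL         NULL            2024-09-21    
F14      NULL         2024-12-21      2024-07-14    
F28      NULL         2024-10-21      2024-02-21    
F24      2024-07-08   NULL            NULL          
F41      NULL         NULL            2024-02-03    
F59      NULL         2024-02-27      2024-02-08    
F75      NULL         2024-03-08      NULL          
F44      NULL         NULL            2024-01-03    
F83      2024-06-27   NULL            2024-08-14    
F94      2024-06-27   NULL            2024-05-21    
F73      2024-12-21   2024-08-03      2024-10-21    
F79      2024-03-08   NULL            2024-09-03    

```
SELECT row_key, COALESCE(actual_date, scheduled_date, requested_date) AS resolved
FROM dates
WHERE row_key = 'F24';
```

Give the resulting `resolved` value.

2024-07-08

row_key = F24: actual_date=2024-07-08, scheduled_date=NULL, requested_date=NULL.
actual_date=2024-07-08 → 2024-07-08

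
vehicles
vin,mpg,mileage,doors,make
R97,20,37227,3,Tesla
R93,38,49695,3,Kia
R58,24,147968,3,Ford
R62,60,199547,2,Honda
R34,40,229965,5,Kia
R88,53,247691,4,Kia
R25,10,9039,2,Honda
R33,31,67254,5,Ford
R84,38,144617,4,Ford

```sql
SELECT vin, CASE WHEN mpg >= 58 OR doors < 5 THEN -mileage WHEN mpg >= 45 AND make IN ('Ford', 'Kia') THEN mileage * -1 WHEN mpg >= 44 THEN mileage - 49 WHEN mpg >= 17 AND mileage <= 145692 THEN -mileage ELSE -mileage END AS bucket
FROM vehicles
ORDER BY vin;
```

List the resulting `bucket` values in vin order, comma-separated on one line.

vin=R25: mpg >= 58 OR doors < 5 → -9039
vin=R33: mpg >= 17 AND mileage <= 145692 → -67254
vin=R34: ELSE → -229965
vin=R58: mpg >= 58 OR doors < 5 → -147968
vin=R62: mpg >= 58 OR doors < 5 → -199547
vin=R84: mpg >= 58 OR doors < 5 → -144617
vin=R88: mpg >= 58 OR doors < 5 → -247691
vin=R93: mpg >= 58 OR doors < 5 → -49695
vin=R97: mpg >= 58 OR doors < 5 → -37227

-9039, -67254, -229965, -147968, -199547, -144617, -247691, -49695, -37227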